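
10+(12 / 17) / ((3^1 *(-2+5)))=514 / 51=10.08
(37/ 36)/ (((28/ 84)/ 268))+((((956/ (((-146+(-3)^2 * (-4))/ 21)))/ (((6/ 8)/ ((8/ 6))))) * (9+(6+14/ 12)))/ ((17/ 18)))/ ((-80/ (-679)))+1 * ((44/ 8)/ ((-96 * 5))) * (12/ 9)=-4401998287/ 159120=-27664.64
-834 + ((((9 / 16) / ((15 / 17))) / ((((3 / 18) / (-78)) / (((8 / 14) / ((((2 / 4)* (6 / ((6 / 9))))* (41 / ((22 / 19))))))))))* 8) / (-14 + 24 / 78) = -2022254946 / 2426585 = -833.37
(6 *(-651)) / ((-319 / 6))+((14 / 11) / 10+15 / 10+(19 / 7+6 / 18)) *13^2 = 863.52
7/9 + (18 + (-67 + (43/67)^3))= -129815579/2706867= -47.96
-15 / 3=-5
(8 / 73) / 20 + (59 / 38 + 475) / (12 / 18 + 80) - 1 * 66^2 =-14601240493 / 3356540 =-4350.09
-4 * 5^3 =-500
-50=-50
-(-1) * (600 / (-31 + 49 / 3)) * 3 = -1350 / 11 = -122.73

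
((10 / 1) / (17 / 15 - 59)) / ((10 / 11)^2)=-363 / 1736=-0.21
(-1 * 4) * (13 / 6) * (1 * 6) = -52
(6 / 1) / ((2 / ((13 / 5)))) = 39 / 5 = 7.80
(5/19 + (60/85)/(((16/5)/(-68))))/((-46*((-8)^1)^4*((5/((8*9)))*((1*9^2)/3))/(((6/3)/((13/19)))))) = 7/57408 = 0.00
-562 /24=-281 /12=-23.42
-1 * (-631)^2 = -398161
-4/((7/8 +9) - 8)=-32/15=-2.13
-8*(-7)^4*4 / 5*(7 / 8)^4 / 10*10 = -5764801 / 640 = -9007.50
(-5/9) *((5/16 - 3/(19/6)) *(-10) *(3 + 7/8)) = -149575/10944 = -13.67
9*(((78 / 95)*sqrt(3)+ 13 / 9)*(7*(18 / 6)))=14742*sqrt(3) / 95+ 273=541.78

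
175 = 175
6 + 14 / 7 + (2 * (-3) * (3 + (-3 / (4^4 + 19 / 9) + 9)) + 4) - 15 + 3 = -167094 / 2323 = -71.93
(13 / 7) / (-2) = -13 / 14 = -0.93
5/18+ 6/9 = 17/18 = 0.94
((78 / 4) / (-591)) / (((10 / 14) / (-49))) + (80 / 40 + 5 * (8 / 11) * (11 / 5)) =24159 / 1970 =12.26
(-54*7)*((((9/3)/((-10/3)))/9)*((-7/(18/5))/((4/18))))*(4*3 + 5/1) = -22491/4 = -5622.75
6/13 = 0.46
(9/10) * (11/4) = 99/40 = 2.48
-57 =-57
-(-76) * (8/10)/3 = 304/15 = 20.27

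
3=3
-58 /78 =-29 /39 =-0.74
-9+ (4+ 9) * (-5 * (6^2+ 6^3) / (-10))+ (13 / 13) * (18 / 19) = 30969 / 19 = 1629.95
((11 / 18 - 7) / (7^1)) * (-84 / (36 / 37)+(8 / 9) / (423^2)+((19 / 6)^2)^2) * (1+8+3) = -42143659115 / 270540648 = -155.78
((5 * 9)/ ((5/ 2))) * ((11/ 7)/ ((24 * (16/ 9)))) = 297/ 448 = 0.66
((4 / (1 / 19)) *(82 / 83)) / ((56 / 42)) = 4674 / 83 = 56.31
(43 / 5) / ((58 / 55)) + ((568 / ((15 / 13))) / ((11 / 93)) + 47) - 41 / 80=107605937 / 25520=4216.53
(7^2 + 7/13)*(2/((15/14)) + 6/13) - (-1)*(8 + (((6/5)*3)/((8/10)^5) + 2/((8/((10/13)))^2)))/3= 157918757/1297920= 121.67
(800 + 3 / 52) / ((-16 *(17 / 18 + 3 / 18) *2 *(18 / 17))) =-707251 / 33280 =-21.25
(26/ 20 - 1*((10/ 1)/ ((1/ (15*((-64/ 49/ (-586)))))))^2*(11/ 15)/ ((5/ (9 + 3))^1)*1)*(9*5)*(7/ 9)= 2274100837/ 58892414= 38.61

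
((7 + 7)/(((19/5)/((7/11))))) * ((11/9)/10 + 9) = 40229/1881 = 21.39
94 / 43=2.19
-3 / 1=-3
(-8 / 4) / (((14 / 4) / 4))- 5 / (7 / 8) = -8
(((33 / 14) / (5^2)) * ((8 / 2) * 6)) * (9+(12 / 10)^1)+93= 101571 / 875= 116.08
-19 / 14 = -1.36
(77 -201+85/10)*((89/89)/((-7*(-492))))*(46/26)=-253/4264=-0.06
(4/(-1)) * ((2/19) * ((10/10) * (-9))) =72/19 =3.79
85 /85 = 1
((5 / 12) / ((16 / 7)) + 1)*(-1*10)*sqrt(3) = -20.48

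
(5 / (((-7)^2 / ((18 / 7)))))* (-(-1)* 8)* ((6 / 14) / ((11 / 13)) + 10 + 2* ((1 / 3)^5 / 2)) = 15733120 / 713097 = 22.06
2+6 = 8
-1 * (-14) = 14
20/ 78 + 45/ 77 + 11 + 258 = 810332/ 3003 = 269.84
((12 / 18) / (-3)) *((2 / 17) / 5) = -4 / 765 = -0.01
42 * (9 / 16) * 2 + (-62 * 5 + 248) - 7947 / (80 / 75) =-119441 / 16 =-7465.06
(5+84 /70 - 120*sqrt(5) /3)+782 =3941 /5 - 40*sqrt(5) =698.76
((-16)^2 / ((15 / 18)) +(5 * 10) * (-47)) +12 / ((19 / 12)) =-193346 / 95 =-2035.22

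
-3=-3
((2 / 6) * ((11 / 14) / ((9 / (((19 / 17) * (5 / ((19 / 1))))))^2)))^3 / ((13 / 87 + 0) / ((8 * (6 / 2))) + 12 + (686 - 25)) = 603109375 / 18548702511070344301017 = 0.00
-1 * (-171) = 171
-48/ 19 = -2.53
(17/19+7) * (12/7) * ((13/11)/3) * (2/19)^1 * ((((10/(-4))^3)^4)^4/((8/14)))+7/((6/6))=3463895836830488408077770786349885583/279434283129503744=12396101859932293297.78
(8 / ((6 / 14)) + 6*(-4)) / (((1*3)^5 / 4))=-64 / 729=-0.09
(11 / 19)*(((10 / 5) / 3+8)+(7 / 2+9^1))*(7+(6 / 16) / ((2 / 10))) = 99187 / 912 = 108.76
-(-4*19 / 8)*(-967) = -18373 / 2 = -9186.50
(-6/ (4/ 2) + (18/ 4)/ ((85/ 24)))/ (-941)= 147/ 79985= 0.00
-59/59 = -1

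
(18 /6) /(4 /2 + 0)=3 /2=1.50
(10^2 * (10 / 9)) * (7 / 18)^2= 12250 / 729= 16.80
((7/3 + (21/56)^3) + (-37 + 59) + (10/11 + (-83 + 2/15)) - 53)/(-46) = 9341081/3886080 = 2.40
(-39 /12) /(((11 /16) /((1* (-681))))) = 35412 /11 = 3219.27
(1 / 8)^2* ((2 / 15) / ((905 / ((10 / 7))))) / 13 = 0.00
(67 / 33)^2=4.12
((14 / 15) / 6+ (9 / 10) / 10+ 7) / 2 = 6521 / 1800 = 3.62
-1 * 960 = -960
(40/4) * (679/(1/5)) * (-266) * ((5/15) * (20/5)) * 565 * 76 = -1551113032000/3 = -517037677333.33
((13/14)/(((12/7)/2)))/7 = 13/84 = 0.15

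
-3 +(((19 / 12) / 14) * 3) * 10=0.39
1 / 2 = 0.50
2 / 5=0.40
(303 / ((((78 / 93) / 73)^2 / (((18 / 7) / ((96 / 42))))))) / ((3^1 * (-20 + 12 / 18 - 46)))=-13965427863 / 1059968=-13175.33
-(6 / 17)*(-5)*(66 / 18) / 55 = 2 / 17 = 0.12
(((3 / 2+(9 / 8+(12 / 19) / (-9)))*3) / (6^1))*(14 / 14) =1165 / 912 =1.28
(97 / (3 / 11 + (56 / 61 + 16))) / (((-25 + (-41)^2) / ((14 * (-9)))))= -0.43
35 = 35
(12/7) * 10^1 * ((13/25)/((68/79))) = 6162/595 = 10.36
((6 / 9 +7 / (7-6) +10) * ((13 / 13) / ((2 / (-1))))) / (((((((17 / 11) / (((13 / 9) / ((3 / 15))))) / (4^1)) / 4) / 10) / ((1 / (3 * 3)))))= -3031600 / 4131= -733.87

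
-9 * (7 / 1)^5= -151263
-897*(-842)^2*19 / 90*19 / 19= -2013812242 / 15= -134254149.47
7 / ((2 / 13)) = 91 / 2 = 45.50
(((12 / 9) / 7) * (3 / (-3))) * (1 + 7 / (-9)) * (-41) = 1.74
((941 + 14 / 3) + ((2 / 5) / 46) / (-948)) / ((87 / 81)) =927869211 / 1053860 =880.45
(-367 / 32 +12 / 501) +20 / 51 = -3012331 / 272544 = -11.05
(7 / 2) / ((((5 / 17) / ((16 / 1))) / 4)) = 3808 / 5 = 761.60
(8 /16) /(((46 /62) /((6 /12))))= 31 /92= 0.34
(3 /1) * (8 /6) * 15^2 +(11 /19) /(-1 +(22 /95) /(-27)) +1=2329402 /2587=900.43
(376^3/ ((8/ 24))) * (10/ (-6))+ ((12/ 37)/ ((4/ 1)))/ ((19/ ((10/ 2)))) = -186848176625/ 703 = -265786879.98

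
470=470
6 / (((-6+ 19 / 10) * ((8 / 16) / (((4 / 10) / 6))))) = -8 / 41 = -0.20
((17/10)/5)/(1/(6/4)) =51/100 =0.51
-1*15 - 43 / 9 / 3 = -448 / 27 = -16.59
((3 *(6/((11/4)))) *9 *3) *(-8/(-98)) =7776/539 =14.43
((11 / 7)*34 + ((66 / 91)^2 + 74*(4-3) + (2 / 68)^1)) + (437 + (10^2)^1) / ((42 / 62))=259226287 / 281554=920.70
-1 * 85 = -85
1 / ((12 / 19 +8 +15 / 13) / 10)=2470 / 2417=1.02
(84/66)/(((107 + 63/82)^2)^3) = 4256093399936/5238679328650346306816099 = 0.00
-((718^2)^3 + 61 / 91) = -12467749208805602045 / 91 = -137008233063797824.67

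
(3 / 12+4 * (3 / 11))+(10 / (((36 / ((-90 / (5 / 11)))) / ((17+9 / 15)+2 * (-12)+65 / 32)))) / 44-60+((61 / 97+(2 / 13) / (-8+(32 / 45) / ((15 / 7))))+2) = -58114047661 / 1148740736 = -50.59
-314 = -314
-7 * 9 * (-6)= 378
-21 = -21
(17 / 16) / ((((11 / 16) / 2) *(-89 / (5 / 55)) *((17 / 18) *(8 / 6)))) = -27 / 10769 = -0.00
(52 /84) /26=1 /42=0.02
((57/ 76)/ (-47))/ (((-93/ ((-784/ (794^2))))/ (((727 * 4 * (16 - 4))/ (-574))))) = 122136/ 9415088833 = 0.00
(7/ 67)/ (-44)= -0.00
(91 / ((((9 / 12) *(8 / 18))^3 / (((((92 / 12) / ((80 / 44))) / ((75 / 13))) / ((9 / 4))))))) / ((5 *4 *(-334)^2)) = 299299 / 836670000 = 0.00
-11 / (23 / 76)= -836 / 23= -36.35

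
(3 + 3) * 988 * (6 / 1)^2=213408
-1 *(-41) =41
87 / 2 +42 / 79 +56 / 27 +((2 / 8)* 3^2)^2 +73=4237613 / 34128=124.17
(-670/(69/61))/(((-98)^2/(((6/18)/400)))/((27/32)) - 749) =-122610/2827262557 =-0.00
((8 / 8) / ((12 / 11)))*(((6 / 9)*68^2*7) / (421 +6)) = 25432 / 549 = 46.32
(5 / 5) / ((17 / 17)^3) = 1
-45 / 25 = -9 / 5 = -1.80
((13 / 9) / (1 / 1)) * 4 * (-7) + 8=-292 / 9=-32.44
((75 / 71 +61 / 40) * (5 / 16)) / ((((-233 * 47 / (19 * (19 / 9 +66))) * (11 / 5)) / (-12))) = 426920785 / 821062176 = 0.52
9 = 9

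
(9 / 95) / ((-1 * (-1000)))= 9 / 95000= 0.00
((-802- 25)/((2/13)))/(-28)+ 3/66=118289/616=192.03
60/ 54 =1.11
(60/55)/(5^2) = 12/275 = 0.04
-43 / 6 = -7.17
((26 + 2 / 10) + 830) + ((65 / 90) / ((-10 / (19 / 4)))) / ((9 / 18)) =61597 / 72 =855.51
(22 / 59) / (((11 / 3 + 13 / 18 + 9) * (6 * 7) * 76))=33 / 3782254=0.00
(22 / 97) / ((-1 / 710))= -15620 / 97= -161.03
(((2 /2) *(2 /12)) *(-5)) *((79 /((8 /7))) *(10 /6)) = -13825 /144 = -96.01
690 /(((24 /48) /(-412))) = -568560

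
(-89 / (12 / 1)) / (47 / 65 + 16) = -5785 / 13044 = -0.44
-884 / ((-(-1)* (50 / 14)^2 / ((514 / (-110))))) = 11132212 / 34375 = 323.85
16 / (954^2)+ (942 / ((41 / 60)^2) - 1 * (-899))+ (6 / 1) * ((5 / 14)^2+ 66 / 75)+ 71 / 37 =101390993973643043 / 34671471971850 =2924.33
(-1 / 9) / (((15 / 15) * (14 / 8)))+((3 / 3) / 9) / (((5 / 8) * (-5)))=-52 / 525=-0.10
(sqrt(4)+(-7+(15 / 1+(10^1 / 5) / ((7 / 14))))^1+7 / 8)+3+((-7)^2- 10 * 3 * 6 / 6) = 36.88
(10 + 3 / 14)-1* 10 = 3 / 14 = 0.21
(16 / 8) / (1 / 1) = 2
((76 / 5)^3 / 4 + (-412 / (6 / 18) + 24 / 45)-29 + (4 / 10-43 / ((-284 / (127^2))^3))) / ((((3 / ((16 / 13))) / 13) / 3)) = 67655134076885053 / 536866500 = 126018542.93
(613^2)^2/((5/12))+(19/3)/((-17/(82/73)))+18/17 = 6308355802655956/18615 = 338885619267.04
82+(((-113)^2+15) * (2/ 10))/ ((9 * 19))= 82894/ 855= 96.95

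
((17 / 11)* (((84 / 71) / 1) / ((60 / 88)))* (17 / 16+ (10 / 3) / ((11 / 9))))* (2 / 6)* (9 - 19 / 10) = 79373 / 3300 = 24.05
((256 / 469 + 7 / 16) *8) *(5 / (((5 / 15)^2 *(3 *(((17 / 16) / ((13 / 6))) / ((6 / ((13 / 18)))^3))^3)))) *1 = 188624911598.13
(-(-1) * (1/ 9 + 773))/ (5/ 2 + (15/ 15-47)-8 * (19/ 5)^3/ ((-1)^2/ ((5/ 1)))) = -347900/ 1007271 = -0.35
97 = 97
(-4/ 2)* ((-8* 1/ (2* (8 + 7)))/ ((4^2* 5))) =1/ 150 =0.01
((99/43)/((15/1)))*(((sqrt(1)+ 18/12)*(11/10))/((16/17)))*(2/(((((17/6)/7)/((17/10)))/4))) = 129591/8600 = 15.07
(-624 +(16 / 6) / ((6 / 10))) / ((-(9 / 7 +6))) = 85.04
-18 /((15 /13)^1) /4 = -39 /10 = -3.90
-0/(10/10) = 0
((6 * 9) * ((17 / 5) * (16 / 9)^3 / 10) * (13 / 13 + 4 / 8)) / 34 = 1024 / 225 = 4.55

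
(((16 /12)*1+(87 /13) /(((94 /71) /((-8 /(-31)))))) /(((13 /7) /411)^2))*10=4135474371840 /3201029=1291920.31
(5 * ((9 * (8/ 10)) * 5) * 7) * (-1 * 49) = -61740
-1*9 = -9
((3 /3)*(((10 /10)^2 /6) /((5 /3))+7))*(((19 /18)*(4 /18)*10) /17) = 1349 /1377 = 0.98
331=331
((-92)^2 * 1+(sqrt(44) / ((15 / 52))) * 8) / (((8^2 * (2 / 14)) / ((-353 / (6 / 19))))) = -24836021 / 24 - 610337 * sqrt(11) / 90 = -1057325.97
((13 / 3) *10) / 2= 65 / 3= 21.67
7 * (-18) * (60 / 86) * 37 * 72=-10069920 / 43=-234184.19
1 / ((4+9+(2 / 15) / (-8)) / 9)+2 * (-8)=-11924 / 779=-15.31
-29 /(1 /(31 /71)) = -899 /71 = -12.66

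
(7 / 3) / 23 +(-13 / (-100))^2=81661 / 690000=0.12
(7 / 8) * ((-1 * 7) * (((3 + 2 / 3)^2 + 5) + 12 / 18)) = -117.06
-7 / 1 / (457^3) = -0.00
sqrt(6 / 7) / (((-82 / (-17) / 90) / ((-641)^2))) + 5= 5 + 314323965 * sqrt(42) / 287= 7097747.55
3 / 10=0.30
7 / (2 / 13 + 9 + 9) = 91 / 236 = 0.39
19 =19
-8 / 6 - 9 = -31 / 3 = -10.33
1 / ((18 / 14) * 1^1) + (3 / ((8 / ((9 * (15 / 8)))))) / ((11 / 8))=4261 / 792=5.38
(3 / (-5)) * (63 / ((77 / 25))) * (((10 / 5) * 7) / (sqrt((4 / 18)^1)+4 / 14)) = 119070 / 341 -138915 * sqrt(2) / 341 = -226.94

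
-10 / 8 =-5 / 4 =-1.25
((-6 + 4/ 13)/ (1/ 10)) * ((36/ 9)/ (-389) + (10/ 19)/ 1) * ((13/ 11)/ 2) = -1411180/ 81301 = -17.36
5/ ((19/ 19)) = 5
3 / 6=1 / 2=0.50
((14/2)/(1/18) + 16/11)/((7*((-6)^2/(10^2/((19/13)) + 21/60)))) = 6106411/175560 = 34.78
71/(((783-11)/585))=41535/772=53.80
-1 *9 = -9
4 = 4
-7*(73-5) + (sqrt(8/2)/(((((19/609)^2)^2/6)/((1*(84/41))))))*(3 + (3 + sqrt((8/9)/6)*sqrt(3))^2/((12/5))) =1192671207582008/5343161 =223214536.78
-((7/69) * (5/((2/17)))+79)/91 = -11497/12558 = -0.92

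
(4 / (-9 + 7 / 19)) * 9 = -171 / 41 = -4.17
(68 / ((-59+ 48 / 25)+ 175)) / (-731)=-25 / 31691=-0.00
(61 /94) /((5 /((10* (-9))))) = -549 /47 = -11.68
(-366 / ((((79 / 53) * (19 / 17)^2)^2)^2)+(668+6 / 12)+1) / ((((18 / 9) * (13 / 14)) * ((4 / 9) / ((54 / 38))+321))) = 1438148951020835333637147 / 1342903368517009571671334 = 1.07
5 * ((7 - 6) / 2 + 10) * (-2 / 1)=-105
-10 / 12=-5 / 6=-0.83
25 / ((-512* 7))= -25 / 3584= -0.01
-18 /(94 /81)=-729 /47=-15.51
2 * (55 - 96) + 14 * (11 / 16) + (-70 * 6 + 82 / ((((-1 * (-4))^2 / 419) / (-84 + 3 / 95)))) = -180804.06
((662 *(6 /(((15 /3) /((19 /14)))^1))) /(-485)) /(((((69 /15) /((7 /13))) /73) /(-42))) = 797.80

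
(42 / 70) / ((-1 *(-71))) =3 / 355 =0.01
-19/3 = -6.33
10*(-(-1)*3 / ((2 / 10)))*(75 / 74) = 152.03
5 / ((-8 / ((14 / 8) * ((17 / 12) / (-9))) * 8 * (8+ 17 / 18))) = 85 / 35328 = 0.00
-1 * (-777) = 777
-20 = -20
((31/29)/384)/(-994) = -31/11069184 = -0.00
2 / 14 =1 / 7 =0.14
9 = 9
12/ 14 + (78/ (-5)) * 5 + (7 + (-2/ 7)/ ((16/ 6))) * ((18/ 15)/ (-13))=-70779/ 910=-77.78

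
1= 1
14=14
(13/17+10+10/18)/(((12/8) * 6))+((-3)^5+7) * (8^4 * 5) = -6655424828/1377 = -4833278.74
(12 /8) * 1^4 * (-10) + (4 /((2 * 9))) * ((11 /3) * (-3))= -157 /9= -17.44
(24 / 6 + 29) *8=264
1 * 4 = 4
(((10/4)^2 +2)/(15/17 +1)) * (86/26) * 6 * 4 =72369/208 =347.93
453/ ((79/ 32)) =14496/ 79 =183.49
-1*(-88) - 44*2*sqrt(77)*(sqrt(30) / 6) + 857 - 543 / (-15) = 4906 / 5 - 44*sqrt(2310) / 3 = 276.28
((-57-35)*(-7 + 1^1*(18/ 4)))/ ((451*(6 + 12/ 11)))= 115/ 1599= 0.07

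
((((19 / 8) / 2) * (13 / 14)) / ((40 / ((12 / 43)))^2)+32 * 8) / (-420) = -10602907823 / 17395392000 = -0.61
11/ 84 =0.13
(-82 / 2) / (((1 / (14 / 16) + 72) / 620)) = -347.54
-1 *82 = -82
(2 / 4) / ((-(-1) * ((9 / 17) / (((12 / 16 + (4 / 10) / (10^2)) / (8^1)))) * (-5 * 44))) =-6409 / 15840000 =-0.00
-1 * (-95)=95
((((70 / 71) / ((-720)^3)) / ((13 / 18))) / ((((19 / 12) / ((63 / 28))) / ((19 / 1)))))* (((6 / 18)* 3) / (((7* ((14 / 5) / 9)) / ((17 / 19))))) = -0.00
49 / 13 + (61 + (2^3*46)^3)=647869258 / 13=49836096.77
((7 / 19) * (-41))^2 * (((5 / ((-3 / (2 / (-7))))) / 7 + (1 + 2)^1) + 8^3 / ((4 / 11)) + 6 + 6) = 351650071 / 1083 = 324699.97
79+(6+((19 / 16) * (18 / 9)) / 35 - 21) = 17939 / 280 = 64.07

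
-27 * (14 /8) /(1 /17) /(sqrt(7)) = -459 * sqrt(7) /4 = -303.60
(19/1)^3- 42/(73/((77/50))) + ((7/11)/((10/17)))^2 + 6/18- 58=720944263/105996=6801.62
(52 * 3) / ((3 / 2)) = 104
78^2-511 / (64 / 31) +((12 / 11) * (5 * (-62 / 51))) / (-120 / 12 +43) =2305005125 / 394944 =5836.28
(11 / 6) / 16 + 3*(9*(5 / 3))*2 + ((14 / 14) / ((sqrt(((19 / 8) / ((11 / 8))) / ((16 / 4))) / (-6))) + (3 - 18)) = 7211 / 96 - 12*sqrt(209) / 19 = 65.98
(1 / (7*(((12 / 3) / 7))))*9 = 9 / 4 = 2.25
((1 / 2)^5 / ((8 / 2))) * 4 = 1 / 32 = 0.03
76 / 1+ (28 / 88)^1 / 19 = 31775 / 418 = 76.02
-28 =-28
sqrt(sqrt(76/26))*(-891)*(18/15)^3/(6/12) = -384912*13^(3/4)*38^(1/4)/1625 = -4026.35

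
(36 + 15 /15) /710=0.05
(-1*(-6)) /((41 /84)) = 504 /41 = 12.29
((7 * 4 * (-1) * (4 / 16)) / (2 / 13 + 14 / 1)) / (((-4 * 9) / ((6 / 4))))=91 / 4416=0.02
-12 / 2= -6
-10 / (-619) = 10 / 619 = 0.02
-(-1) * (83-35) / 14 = 24 / 7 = 3.43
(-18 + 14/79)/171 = -0.10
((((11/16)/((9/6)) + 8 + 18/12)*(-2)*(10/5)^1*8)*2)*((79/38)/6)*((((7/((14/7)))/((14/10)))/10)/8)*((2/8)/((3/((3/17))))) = -18881/186048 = -0.10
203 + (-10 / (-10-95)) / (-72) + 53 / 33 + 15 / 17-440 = -33153559 / 141372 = -234.51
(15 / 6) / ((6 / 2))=5 / 6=0.83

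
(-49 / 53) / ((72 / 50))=-1225 / 1908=-0.64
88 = 88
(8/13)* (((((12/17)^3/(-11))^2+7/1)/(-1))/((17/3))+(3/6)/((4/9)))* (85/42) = -73135585585/531557544518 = -0.14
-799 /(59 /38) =-30362 /59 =-514.61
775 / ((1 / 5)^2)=19375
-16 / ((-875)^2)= -16 / 765625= -0.00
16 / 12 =4 / 3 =1.33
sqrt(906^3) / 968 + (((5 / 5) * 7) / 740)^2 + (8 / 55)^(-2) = 75.44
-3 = -3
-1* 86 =-86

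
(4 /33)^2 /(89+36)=16 /136125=0.00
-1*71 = -71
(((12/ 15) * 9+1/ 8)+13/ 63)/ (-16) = -18979/ 40320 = -0.47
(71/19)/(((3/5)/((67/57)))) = 23785/3249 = 7.32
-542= -542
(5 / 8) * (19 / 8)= 95 / 64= 1.48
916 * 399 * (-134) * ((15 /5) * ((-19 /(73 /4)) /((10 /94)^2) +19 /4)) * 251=5871550588140762 /1825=3217287993501.79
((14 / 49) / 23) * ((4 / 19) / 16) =1 / 6118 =0.00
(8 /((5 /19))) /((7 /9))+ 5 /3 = 4279 /105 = 40.75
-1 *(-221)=221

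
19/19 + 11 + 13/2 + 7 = 51/2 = 25.50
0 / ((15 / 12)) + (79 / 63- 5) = -236 / 63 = -3.75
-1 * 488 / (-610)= 0.80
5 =5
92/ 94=46/ 47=0.98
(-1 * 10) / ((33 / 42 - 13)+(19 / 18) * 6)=420 / 247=1.70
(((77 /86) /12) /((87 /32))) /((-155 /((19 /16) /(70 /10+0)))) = -209 /6958260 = -0.00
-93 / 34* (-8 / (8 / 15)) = 1395 / 34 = 41.03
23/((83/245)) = 5635/83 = 67.89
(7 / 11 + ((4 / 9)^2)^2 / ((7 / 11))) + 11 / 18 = 1322393 / 1010394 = 1.31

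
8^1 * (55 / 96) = 55 / 12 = 4.58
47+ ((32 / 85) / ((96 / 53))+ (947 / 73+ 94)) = 154.18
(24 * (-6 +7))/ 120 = 1/ 5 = 0.20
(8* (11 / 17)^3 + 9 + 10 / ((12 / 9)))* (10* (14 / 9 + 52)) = 442054250 / 44217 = 9997.38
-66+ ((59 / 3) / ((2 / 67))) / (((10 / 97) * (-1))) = -387401 / 60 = -6456.68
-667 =-667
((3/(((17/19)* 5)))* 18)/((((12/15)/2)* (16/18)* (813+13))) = 4617/112336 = 0.04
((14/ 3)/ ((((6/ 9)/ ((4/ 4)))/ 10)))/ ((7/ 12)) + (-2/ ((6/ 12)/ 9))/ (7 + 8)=588/ 5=117.60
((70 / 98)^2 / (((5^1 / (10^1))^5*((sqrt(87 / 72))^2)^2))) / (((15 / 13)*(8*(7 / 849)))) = 42382080 / 288463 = 146.92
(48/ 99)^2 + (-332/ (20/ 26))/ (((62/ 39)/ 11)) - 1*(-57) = -494427304/ 168795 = -2929.16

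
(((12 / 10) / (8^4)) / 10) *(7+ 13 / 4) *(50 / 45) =41 / 122880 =0.00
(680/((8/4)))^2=115600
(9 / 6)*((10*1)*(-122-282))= -6060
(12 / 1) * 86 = 1032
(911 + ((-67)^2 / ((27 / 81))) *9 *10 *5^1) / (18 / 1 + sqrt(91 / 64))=6982342272 / 20645 - 48488488 *sqrt(91) / 20645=315804.87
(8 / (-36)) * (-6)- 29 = -83 / 3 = -27.67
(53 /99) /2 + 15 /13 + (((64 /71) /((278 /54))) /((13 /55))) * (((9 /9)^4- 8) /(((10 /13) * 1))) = -135132401 /25402806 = -5.32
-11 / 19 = -0.58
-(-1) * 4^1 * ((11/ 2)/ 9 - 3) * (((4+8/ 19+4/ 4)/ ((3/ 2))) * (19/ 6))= -8858/ 81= -109.36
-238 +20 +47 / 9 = -1915 / 9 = -212.78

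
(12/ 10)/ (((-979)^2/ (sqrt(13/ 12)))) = 0.00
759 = 759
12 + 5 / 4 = 13.25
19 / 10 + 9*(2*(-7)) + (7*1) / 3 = -3653 / 30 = -121.77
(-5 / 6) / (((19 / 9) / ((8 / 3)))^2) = -480 / 361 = -1.33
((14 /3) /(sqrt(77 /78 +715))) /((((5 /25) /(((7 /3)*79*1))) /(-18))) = -77420*sqrt(4356066) /55847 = -2893.35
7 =7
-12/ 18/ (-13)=2/ 39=0.05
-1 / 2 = -0.50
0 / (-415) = 0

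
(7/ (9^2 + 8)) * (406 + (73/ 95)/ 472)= 127435791/ 3990760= 31.93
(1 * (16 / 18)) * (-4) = -32 / 9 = -3.56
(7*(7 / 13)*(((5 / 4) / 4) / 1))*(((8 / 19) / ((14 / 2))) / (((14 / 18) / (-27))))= -1215 / 494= -2.46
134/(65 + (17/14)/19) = 35644/17307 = 2.06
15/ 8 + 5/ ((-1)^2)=55/ 8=6.88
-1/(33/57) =-19/11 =-1.73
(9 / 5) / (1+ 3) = 9 / 20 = 0.45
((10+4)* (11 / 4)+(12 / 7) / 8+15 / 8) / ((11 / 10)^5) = 28412500 / 1127357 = 25.20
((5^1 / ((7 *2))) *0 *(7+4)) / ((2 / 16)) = 0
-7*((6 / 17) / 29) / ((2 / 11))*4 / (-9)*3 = 308 / 493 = 0.62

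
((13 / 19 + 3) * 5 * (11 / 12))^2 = 3705625 / 12996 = 285.14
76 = 76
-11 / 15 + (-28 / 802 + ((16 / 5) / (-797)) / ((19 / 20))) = -70360763 / 91085145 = -0.77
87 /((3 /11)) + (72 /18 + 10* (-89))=-567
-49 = -49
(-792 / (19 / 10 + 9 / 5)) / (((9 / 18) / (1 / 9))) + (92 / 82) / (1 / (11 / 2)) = -62799 / 1517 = -41.40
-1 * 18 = -18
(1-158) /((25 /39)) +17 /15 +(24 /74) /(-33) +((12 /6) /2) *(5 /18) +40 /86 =-1914156479 /7875450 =-243.05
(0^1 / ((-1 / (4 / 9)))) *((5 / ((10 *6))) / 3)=0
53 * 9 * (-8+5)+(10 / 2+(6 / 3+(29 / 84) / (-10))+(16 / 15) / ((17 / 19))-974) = -34226909 / 14280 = -2396.84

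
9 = 9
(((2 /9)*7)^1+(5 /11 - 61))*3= -176.97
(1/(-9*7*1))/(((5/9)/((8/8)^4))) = -1/35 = -0.03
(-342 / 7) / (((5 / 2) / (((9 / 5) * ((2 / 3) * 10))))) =-8208 / 35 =-234.51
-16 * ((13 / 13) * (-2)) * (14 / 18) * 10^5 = 2488888.89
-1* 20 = -20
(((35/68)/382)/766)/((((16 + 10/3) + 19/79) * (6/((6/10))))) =1659/184610081248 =0.00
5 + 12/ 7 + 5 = 82/ 7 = 11.71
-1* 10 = -10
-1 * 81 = -81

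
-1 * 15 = -15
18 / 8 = 9 / 4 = 2.25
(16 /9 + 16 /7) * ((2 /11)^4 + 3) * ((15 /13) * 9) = 24103680 /190333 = 126.64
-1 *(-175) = 175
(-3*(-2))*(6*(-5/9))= -20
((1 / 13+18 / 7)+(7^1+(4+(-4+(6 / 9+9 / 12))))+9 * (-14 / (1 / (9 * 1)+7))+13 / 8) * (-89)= 3909859 / 8736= 447.56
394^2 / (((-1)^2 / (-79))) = -12263644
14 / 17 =0.82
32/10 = 16/5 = 3.20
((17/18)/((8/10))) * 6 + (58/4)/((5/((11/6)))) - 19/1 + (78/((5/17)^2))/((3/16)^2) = 1923089/75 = 25641.19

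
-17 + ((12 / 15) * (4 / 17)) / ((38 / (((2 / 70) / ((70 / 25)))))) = -1345291 / 79135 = -17.00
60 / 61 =0.98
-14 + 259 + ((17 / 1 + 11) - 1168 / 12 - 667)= -1474 / 3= -491.33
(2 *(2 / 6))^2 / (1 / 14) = 56 / 9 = 6.22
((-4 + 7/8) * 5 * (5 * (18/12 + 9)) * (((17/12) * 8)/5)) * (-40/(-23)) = -74375/23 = -3233.70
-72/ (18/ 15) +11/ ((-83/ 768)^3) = -5017140372/ 571787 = -8774.49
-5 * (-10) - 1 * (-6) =56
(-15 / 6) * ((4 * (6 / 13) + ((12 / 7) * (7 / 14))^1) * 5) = -3075 / 91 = -33.79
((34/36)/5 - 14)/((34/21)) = -8701/1020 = -8.53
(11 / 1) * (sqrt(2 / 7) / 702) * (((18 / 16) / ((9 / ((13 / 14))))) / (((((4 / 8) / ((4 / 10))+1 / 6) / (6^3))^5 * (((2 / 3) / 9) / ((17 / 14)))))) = 10054435710173184 * sqrt(14) / 28647703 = 1313203143.89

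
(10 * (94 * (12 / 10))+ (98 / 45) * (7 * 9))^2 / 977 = 40018276 / 24425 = 1638.41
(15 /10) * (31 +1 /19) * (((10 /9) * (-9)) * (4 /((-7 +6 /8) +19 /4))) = 23600 /19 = 1242.11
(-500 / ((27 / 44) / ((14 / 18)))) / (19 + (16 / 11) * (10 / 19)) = -32186000 / 1003833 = -32.06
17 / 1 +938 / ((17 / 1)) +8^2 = 2315 / 17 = 136.18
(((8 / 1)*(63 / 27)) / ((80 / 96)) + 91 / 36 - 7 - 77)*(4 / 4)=-10633 / 180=-59.07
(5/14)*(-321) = -1605/14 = -114.64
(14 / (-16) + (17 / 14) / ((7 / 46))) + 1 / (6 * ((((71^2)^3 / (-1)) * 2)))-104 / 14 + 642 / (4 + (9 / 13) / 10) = 12547091158426826689 / 79691699028389784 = 157.45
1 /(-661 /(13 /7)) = -13 /4627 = -0.00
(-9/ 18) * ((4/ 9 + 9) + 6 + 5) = -92/ 9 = -10.22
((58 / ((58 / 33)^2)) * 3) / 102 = 1089 / 1972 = 0.55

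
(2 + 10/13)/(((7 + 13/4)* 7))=144/3731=0.04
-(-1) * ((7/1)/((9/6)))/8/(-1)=-7/12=-0.58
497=497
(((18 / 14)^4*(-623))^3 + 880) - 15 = -199104032997604034 / 40353607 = -4933983546.94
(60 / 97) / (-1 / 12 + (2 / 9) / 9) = -19440 / 1843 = -10.55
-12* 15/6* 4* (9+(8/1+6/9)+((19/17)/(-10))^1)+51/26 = -930245/442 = -2104.63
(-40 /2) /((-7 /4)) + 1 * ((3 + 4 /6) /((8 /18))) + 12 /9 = 1765 /84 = 21.01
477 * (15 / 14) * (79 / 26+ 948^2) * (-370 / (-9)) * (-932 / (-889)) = 1601460623351850 / 80899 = 19795802461.73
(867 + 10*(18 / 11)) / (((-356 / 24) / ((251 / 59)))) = -14633802 / 57761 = -253.35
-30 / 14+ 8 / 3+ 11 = 242 / 21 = 11.52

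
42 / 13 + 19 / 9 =625 / 117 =5.34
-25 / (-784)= 25 / 784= 0.03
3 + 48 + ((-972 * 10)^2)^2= 8926168066560051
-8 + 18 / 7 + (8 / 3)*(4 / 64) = -221 / 42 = -5.26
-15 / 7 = -2.14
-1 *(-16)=16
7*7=49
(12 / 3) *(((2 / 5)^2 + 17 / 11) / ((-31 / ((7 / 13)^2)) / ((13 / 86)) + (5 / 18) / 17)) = -28128744 / 2916403325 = -0.01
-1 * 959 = -959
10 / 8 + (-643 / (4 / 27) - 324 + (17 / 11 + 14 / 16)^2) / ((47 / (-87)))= 3138943681 / 363968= 8624.23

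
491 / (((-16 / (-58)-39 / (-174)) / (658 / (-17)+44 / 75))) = -47727164 / 1275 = -37433.07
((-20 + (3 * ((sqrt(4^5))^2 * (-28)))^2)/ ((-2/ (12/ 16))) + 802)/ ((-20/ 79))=438375943267/ 40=10959398581.68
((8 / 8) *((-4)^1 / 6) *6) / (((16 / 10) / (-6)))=15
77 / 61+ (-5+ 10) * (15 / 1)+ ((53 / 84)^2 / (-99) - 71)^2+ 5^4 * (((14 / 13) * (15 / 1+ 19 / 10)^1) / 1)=16492.83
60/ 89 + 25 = 2285/ 89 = 25.67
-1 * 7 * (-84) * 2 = 1176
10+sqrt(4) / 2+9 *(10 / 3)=41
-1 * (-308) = 308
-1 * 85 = -85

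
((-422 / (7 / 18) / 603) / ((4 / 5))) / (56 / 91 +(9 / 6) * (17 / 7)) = -0.53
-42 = -42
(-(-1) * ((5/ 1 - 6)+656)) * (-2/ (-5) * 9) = 2358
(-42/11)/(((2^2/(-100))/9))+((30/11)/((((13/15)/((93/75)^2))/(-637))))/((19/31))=-21786912/5225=-4169.74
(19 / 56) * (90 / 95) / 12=3 / 112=0.03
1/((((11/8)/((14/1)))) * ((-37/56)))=-6272/407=-15.41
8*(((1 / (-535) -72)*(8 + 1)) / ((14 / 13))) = -2575404 / 535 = -4813.84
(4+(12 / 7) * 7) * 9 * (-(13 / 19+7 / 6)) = -5064 / 19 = -266.53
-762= -762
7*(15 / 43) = 105 / 43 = 2.44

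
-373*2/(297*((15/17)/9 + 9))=-6341/22968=-0.28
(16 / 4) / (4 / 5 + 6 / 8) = 2.58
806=806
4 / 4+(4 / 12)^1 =4 / 3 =1.33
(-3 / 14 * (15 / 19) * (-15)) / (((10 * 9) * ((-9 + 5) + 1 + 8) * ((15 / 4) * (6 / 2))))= 1 / 1995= 0.00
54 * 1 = 54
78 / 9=26 / 3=8.67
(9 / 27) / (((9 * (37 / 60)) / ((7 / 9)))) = 140 / 2997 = 0.05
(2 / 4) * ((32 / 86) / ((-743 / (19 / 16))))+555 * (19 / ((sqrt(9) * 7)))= 224601337 / 447286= 502.14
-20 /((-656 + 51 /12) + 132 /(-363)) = 0.03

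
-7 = -7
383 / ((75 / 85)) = 6511 / 15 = 434.07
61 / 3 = 20.33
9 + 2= 11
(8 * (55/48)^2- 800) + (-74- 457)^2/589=-52719107/169632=-310.79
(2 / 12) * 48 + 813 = 821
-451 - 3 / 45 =-6766 / 15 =-451.07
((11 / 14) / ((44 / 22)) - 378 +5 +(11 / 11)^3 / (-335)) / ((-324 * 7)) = 3495083 / 21273840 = 0.16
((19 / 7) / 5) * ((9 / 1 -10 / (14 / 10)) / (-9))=-247 / 2205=-0.11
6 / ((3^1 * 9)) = 2 / 9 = 0.22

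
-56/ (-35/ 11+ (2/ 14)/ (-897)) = 483483/ 27472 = 17.60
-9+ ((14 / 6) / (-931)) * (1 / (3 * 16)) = -172369 / 19152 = -9.00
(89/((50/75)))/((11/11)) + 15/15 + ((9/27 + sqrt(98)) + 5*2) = 7*sqrt(2) + 869/6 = 154.73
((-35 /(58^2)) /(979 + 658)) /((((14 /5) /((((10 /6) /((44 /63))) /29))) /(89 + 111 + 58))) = -338625 /7026763568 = -0.00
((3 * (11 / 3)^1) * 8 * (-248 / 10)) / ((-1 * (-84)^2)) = 682 / 2205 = 0.31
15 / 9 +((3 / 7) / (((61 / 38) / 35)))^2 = 993305 / 11163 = 88.98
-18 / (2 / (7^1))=-63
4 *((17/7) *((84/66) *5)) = 680/11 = 61.82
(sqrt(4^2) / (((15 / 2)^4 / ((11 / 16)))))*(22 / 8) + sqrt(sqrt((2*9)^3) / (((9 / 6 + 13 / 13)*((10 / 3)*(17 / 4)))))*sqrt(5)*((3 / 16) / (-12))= -9*2^(3 / 4)*sqrt(85) / 2720 + 121 / 50625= -0.05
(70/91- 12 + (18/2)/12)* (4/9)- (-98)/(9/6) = 7099/117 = 60.68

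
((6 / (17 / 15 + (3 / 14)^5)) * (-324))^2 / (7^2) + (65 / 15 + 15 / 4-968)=59270147472666003529 / 1003935133228908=59037.83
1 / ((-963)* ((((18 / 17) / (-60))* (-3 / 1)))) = -170 / 8667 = -0.02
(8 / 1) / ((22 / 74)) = 296 / 11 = 26.91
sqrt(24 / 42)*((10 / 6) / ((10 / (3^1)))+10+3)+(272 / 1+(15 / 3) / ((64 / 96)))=27*sqrt(7) / 7+559 / 2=289.71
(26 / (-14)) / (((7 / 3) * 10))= -39 / 490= -0.08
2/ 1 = 2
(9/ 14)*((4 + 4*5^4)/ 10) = 5634/ 35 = 160.97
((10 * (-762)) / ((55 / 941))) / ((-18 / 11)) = 239014 / 3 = 79671.33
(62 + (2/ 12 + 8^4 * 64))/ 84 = 1573237/ 504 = 3121.50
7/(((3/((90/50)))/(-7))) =-147/5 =-29.40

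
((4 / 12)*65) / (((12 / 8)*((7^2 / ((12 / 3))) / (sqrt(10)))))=520*sqrt(10) / 441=3.73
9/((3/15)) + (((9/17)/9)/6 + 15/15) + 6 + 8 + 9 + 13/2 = 3851/51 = 75.51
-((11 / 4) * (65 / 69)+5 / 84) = -1280 / 483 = -2.65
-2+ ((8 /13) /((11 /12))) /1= -190 /143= -1.33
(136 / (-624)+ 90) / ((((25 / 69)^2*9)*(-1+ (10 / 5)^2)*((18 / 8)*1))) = 7409174 / 658125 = 11.26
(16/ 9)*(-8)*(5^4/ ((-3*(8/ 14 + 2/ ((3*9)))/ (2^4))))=4480000/ 61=73442.62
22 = 22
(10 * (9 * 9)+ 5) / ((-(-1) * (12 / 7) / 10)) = 28525 / 6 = 4754.17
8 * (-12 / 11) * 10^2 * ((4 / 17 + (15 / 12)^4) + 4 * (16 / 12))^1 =-2614475 / 374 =-6990.57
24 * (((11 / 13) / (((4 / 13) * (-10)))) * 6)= -198 / 5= -39.60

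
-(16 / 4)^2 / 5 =-16 / 5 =-3.20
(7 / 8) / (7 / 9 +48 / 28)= 441 / 1256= 0.35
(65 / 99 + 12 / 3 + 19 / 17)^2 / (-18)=-47219762 / 25492401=-1.85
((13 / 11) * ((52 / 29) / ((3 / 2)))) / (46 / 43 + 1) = 58136 / 85173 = 0.68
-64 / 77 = -0.83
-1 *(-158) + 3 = 161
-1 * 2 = -2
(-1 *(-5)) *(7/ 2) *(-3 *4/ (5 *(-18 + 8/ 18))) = 2.39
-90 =-90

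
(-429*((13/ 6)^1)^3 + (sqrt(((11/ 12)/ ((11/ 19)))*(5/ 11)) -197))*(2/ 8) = -328355/ 288 + sqrt(3135)/ 264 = -1139.91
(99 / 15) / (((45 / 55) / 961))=116281 / 15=7752.07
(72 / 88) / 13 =9 / 143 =0.06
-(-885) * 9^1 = 7965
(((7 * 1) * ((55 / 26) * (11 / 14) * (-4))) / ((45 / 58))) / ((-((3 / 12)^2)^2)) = 15355.62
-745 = -745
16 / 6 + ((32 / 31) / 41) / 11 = 111944 / 41943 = 2.67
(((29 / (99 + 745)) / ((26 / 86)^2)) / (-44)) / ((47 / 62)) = -1662251 / 147485624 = -0.01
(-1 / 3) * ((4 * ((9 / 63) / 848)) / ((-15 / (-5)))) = -1 / 13356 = -0.00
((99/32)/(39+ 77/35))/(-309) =-165/678976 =-0.00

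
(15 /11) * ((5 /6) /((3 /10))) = 125 /33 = 3.79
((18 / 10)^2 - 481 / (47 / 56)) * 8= -5356744 / 1175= -4558.93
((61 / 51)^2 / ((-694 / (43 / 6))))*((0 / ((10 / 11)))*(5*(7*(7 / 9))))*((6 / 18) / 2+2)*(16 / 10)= 0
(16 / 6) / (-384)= -1 / 144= -0.01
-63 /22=-2.86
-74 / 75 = -0.99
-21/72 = -7/24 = -0.29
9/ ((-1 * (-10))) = 9/ 10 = 0.90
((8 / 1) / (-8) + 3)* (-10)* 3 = -60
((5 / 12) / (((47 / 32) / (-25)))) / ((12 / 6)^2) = -250 / 141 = -1.77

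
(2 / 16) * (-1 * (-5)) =5 / 8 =0.62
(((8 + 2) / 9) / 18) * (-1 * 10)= -50 / 81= -0.62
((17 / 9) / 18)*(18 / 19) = 17 / 171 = 0.10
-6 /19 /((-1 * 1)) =6 /19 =0.32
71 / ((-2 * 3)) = -11.83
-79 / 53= -1.49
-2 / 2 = -1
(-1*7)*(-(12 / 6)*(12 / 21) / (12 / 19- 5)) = -152 / 83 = -1.83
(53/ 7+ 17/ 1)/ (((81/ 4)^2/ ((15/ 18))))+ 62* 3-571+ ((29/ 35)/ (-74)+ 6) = -19319054837/ 50978970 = -378.96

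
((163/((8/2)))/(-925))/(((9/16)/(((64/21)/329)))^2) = -42729472/3576491003925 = -0.00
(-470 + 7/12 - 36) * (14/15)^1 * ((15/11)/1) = -42455/66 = -643.26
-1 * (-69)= 69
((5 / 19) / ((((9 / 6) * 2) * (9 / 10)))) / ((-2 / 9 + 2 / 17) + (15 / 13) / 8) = 88400 / 35967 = 2.46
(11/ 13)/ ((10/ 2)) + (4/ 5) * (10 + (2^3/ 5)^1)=3071/ 325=9.45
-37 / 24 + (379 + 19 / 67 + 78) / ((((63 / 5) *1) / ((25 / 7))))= 128.07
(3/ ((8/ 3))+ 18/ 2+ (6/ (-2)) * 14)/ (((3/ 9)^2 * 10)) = -459/ 16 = -28.69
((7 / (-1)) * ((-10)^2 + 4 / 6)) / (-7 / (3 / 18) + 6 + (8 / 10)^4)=660625 / 33366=19.80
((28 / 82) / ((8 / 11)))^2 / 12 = 5929 / 322752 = 0.02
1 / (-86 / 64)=-32 / 43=-0.74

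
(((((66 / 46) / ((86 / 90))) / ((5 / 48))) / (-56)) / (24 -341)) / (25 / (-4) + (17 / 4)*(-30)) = -7128 / 1174106185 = -0.00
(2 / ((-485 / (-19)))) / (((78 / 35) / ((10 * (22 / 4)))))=7315 / 3783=1.93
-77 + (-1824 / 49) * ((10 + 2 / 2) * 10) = -204413 / 49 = -4171.69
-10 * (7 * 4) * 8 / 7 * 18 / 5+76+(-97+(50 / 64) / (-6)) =-225241 / 192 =-1173.13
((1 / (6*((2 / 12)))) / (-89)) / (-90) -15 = -120149 / 8010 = -15.00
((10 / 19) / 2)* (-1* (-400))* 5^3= 250000 / 19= 13157.89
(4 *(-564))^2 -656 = 5088880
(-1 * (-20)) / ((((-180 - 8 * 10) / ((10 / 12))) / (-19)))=95 / 78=1.22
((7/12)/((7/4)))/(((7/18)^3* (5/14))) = 3888/245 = 15.87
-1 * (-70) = 70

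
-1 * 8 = -8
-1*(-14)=14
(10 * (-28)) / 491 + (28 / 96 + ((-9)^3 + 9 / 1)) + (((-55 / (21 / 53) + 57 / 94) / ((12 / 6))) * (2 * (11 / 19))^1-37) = -61676344573 / 73661784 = -837.29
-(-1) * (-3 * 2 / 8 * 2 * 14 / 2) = -21 / 2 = -10.50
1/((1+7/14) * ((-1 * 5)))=-2/15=-0.13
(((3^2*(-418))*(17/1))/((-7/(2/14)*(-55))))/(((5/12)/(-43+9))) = 2372112/1225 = 1936.42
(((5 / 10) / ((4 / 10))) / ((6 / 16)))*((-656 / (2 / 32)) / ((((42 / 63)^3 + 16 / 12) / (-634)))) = 149725440 / 11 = 13611403.64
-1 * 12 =-12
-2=-2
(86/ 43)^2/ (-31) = -4/ 31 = -0.13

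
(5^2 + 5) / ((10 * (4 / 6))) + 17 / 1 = 43 / 2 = 21.50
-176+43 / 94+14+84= -7289 / 94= -77.54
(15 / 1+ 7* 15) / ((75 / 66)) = 528 / 5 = 105.60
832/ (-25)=-832/ 25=-33.28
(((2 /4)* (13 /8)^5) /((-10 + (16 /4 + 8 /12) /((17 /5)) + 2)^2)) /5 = 33813 /1310720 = 0.03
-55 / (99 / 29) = -145 / 9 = -16.11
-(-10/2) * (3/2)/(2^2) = 15/8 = 1.88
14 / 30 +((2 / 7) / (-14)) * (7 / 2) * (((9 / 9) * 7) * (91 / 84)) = -3 / 40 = -0.08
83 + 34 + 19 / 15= 1774 / 15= 118.27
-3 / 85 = -0.04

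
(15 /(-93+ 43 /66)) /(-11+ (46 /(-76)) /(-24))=180576 /12200971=0.01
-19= -19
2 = 2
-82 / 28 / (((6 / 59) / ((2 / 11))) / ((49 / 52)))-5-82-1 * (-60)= -109597 / 3432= -31.93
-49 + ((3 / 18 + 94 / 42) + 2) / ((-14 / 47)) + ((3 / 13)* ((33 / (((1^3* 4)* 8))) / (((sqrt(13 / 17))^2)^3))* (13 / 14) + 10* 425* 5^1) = 437916008063 / 20669376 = 21186.71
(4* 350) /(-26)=-700 /13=-53.85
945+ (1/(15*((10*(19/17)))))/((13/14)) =17506244/18525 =945.01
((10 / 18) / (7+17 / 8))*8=0.49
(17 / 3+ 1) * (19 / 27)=380 / 81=4.69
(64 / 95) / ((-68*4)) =-4 / 1615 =-0.00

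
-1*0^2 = 0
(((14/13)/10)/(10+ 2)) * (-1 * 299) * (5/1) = -161/12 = -13.42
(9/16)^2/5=0.06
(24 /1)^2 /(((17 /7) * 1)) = 4032 /17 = 237.18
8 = 8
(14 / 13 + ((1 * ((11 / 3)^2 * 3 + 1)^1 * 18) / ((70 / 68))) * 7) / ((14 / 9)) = 1480131 / 455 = 3253.04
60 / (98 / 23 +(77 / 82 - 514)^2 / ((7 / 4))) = 16238460 / 40710441109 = 0.00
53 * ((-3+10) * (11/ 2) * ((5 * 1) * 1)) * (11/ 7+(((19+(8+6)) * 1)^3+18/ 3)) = 366724490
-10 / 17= -0.59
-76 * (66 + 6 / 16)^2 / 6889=-5357259 / 110224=-48.60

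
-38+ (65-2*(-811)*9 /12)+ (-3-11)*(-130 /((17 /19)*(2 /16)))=595559 /34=17516.44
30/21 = 10/7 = 1.43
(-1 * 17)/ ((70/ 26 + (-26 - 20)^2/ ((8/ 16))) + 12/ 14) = -1547/ 385435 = -0.00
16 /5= 3.20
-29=-29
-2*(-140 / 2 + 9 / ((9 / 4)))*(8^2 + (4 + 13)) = 10692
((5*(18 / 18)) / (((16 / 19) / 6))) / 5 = 57 / 8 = 7.12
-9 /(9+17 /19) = -171 /188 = -0.91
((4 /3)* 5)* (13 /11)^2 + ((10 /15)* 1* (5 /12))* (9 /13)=89695 /9438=9.50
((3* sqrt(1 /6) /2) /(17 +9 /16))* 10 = 0.35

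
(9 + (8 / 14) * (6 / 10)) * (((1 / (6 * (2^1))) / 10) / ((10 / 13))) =1417 / 14000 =0.10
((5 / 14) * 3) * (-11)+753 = 10377 / 14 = 741.21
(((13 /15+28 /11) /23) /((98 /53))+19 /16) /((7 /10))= 3771857 /2082696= 1.81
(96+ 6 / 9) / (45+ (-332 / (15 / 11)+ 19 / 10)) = -2900 / 5897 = -0.49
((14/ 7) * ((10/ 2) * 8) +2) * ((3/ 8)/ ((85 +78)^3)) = 123/ 17322988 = 0.00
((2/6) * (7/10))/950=0.00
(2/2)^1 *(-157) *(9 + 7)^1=-2512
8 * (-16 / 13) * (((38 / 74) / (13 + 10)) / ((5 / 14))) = -34048 / 55315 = -0.62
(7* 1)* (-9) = -63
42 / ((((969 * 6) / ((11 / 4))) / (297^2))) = 2264031 / 1292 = 1752.35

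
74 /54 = 37 /27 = 1.37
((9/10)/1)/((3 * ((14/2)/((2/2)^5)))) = 3/70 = 0.04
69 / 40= 1.72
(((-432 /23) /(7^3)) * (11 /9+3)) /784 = -114 /386561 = -0.00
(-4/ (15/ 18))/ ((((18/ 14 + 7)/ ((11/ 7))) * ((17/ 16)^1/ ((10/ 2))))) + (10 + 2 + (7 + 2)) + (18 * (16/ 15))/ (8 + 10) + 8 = 190663/ 7395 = 25.78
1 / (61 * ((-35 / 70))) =-2 / 61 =-0.03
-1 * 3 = -3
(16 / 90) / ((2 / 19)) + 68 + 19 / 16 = 51031 / 720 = 70.88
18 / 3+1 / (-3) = 17 / 3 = 5.67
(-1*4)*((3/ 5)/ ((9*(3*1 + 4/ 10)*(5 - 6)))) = 4/ 51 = 0.08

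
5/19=0.26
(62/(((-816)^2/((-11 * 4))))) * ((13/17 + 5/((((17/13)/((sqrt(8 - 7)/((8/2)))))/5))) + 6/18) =-408859/16979328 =-0.02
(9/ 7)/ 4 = 9/ 28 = 0.32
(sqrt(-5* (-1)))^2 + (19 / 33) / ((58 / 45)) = 3475 / 638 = 5.45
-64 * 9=-576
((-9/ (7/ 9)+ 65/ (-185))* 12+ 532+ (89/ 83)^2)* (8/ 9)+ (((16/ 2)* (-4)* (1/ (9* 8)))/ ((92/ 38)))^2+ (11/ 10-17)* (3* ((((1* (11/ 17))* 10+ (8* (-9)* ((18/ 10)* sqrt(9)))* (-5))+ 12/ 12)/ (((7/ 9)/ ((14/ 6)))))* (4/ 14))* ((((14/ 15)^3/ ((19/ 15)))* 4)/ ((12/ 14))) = -29466390485605918772/ 123472194324885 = -238647.99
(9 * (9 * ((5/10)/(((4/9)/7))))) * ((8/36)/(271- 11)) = 567/1040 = 0.55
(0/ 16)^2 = 0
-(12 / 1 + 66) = -78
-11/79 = -0.14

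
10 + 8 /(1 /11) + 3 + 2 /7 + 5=106.29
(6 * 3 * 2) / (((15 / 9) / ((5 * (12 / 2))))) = 648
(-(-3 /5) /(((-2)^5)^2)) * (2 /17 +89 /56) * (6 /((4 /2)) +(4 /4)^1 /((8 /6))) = 14625 /3899392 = 0.00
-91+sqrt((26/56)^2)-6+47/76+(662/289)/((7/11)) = -3548415/38437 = -92.32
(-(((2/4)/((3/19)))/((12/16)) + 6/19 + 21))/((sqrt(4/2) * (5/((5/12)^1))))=-4367 * sqrt(2)/4104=-1.50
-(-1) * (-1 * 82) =-82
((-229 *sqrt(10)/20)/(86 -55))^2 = 52441/38440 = 1.36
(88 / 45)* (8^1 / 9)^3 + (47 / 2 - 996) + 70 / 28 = -31775794 / 32805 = -968.63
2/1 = 2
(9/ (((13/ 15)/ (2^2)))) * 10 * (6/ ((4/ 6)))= 48600/ 13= 3738.46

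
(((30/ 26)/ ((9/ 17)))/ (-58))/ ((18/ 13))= -85/ 3132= -0.03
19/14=1.36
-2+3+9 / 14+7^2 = 709 / 14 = 50.64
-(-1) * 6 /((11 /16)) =96 /11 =8.73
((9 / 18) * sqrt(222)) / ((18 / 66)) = 11 * sqrt(222) / 6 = 27.32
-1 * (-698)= 698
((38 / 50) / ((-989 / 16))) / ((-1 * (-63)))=-304 / 1557675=-0.00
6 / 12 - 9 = -17 / 2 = -8.50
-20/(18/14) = -140/9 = -15.56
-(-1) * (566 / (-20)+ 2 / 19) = -5357 / 190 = -28.19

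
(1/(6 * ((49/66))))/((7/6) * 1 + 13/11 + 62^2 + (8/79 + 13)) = 57354/986035379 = 0.00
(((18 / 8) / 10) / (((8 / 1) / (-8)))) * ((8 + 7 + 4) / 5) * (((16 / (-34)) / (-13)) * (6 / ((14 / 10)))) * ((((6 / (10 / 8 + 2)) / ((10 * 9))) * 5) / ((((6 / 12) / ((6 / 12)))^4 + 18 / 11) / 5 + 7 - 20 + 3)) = 15048 / 10477831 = 0.00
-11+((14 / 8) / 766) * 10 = -16817 / 1532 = -10.98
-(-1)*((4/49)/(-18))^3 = -8/85766121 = -0.00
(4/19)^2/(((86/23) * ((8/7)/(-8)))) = -1288/15523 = -0.08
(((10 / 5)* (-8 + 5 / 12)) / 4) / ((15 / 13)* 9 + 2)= -169 / 552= -0.31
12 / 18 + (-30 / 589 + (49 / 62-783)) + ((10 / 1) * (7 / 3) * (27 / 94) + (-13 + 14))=-128541883 / 166098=-773.89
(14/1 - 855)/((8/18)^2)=-68121/16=-4257.56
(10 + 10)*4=80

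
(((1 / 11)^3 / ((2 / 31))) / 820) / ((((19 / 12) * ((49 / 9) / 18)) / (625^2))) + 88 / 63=5935339609 / 457250409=12.98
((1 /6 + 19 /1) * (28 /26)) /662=805 /25818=0.03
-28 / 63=-4 / 9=-0.44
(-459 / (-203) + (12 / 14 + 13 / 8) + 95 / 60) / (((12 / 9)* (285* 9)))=30823 / 16662240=0.00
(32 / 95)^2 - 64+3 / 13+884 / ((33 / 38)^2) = 141631791443 / 127766925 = 1108.52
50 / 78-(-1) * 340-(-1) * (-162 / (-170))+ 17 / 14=15909731 / 46410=342.81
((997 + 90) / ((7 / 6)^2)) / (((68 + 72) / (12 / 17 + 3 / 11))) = 1790289 / 320705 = 5.58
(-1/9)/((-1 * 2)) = 1/18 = 0.06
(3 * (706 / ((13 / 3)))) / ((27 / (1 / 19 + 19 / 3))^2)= 7195552 / 263169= 27.34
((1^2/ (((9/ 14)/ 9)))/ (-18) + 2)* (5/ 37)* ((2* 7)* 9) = 770/ 37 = 20.81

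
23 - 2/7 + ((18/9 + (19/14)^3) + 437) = 464.21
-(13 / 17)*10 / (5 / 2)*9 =-468 / 17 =-27.53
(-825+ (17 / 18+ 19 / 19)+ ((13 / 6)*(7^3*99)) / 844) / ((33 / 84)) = -78256759 / 41778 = -1873.16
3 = 3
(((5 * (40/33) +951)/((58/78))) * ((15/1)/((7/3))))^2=341364608363025/4986289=68460654.48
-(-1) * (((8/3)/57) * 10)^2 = 6400/29241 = 0.22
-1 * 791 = -791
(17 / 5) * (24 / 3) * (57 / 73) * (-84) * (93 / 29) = -60558624 / 10585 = -5721.17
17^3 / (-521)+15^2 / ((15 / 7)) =49792 / 521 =95.57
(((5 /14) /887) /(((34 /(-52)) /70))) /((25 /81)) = -2106 /15079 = -0.14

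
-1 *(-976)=976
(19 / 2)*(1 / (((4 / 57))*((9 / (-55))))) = -827.29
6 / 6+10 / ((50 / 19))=24 / 5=4.80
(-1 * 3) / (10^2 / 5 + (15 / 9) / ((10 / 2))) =-9 / 61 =-0.15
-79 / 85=-0.93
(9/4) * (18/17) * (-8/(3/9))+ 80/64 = -3803/68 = -55.93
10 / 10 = 1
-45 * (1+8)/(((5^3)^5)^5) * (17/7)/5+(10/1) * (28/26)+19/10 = 61034017805592678806991813189597451128065586090087854823/4817499887508833178451084222615463659167289733886718750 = 12.67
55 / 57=0.96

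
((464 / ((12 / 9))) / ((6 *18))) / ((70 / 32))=464 / 315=1.47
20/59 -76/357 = 0.13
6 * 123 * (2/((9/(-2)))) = -328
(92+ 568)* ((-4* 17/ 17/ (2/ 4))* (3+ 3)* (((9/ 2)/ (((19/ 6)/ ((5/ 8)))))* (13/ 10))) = -694980/ 19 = -36577.89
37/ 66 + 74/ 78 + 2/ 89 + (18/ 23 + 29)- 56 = -43355953/ 1756326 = -24.69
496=496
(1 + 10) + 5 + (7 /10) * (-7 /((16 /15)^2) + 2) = 13.09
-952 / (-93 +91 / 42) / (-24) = -238 / 545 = -0.44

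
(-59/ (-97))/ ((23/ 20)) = 1180/ 2231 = 0.53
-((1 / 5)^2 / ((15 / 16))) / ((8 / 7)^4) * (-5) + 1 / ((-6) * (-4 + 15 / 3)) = -0.04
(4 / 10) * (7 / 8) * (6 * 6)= 63 / 5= 12.60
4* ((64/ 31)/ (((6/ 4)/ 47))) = 24064/ 93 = 258.75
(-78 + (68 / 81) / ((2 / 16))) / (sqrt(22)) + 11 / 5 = 11 / 5-2887 * sqrt(22) / 891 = -13.00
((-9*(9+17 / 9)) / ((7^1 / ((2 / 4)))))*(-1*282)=1974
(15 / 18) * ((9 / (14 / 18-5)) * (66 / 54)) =-165 / 76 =-2.17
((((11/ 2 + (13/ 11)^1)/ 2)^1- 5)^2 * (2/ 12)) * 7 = 3.21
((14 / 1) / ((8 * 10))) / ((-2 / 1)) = -7 / 80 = -0.09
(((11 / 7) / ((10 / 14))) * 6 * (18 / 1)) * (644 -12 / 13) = 1986336 / 13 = 152795.08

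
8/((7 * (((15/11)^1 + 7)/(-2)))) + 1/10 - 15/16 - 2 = -40067/12880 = -3.11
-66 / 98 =-33 / 49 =-0.67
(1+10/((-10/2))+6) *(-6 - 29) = -175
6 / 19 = 0.32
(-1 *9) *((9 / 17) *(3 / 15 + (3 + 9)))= -4941 / 85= -58.13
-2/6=-1/3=-0.33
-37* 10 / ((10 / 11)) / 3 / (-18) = 407 / 54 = 7.54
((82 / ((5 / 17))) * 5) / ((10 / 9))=6273 / 5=1254.60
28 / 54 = 14 / 27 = 0.52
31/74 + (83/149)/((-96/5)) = 206357/529248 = 0.39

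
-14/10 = -7/5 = -1.40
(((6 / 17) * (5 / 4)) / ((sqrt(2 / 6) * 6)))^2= 75 / 4624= 0.02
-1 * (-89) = 89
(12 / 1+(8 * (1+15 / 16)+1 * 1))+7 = 71 / 2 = 35.50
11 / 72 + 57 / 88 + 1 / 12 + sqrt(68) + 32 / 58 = 8243 / 5742 + 2*sqrt(17) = 9.68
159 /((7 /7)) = 159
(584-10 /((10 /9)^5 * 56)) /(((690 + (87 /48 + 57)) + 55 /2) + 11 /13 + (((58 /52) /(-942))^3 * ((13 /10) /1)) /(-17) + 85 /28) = 98156892310970817753 /131156308740568105375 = 0.75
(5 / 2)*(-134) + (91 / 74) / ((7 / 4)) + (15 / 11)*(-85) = -183234 / 407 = -450.21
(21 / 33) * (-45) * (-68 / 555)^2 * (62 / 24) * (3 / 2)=-125426 / 75295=-1.67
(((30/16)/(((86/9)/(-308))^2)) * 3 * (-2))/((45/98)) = -47064402/1849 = -25453.98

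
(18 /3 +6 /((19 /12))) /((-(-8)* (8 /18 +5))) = 837 /3724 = 0.22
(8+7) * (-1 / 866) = -15 / 866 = -0.02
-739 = -739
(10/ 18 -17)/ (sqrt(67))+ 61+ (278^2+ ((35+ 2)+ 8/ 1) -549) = 76841 -148 * sqrt(67)/ 603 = 76838.99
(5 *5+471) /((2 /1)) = 248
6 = 6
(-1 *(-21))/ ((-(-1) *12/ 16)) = 28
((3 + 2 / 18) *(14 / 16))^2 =2401 / 324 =7.41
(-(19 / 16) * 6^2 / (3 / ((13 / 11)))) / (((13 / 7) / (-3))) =1197 / 44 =27.20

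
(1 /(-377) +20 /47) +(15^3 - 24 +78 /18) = 178381933 /53157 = 3355.76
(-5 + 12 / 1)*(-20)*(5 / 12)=-175 / 3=-58.33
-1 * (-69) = 69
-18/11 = -1.64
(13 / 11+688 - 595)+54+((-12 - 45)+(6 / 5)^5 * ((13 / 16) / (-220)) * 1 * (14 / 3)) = 91.14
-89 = -89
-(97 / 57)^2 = -9409 / 3249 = -2.90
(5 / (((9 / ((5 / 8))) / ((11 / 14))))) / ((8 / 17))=4675 / 8064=0.58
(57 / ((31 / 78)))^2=19766916 / 961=20569.11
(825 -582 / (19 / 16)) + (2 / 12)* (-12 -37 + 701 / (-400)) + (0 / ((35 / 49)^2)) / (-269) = 4961827 / 15200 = 326.44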